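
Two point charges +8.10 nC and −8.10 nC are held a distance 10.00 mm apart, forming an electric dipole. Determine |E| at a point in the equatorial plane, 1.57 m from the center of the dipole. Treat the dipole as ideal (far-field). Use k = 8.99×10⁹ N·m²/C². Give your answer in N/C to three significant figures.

Dipole moment p = qd = (8.10×10⁻⁹ C)(0.0100 m) = 8.10×10⁻¹¹ C·m.
In the equatorial plane E = kp/r³.
E = (8.99×10⁹)(8.10×10⁻¹¹) / (1.57)³ = 0.1882 N/C.

E ≈ 0.188 N/C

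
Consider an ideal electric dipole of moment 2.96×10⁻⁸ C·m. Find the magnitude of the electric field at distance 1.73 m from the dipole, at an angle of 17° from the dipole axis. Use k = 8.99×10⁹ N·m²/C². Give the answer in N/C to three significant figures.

E ≈ 99.4 N/C

At angle θ the dipole field magnitude is E = (kp/r³)·√(1 + 3cos²θ).
kp/r³ = (8.99×10⁹)(2.96×10⁻⁸) / (1.73)³ = 51.39 N/C.
√(1 + 3cos²17°) = √(1 + 3·0.9145) = √3.7436 ≈ 1.9348.
E ≈ 51.39 × 1.935 = 99.44 N/C.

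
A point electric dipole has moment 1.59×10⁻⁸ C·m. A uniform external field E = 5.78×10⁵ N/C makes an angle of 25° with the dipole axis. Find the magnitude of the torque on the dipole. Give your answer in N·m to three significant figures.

Torque on an electric dipole: τ = pE sinθ.
τ = (1.59×10⁻⁸)(5.78×10⁵)·sin25° = 0.003884 N·m.

τ ≈ 0.00388 N·m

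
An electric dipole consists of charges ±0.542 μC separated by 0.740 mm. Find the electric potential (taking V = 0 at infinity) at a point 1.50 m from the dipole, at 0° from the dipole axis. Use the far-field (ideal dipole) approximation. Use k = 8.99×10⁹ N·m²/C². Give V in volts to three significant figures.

V ≈ 1.60 V

Dipole moment p = qd = (5.42×10⁻⁷ C)(7.40×10⁻⁴ m) = 4.011×10⁻¹⁰ C·m.
The dipole potential is V = kp cosθ / r².
V = (8.99×10⁹)(4.011×10⁻¹⁰)·cos0° / (1.50)² = 1.603 V.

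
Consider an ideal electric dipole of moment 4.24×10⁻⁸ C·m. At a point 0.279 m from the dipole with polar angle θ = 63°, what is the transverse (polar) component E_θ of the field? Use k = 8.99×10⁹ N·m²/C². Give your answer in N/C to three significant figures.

For a dipole, E_θ = (kp sinθ)/r³.
kp/r³ = (8.99×10⁹)(4.24×10⁻⁸)/(0.279)³ = 1.755×10⁴ N/C.
E_θ = 1.755×10⁴·sin63° = 1.564×10⁴ N/C.

E_θ ≈ 1.56×10⁴ N/C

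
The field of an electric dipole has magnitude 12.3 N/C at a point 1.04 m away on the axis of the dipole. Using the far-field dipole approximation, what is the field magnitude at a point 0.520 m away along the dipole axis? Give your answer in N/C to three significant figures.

E ≈ 98.4 N/C

Dipole fields scale as 1/r³ in the far field; the geometry is the same at both points.
E₂ = E₁ · (r₁/r₂)³ = 12.3 · (1.04/0.520)³.
(r₁/r₂)³ = (2)³ = 8.
E₂ ≈ 98.40 N/C.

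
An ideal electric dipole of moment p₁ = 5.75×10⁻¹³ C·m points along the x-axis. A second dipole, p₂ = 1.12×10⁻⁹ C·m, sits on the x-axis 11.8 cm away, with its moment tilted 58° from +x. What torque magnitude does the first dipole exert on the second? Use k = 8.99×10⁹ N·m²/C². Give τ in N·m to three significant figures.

The second dipole sits on the axis of the first, so the field there is axial: E₁ = 2kp₁/r³ along +x.
E₁ = 2(8.99×10⁹)(5.75×10⁻¹³)/(0.118)³ = 6.292 N/C.
Torque on the second dipole: τ = p₂ E₁ sinθ.
τ = (1.12×10⁻⁹)(6.292)·sin58° = 5.977×10⁻⁹ N·m.

τ ≈ 5.98×10⁻⁹ N·m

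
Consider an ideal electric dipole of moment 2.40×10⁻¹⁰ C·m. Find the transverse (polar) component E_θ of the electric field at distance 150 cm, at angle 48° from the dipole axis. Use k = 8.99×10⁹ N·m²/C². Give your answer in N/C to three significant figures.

For a dipole, E_θ = (kp sinθ)/r³.
kp/r³ = (8.99×10⁹)(2.40×10⁻¹⁰)/(1.50)³ = 0.6393 N/C.
E_θ = 0.6393·sin48° = 0.4751 N/C.

E_θ ≈ 0.475 N/C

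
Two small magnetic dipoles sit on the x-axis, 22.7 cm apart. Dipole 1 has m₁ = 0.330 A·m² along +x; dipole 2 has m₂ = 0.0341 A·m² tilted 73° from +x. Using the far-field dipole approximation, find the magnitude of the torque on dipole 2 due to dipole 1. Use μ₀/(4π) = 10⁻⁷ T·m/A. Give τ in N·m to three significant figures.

τ ≈ 1.84×10⁻⁷ N·m

Dipole B is on the axis of dipole A, so B₁ there is axial: B₁ = (μ₀/4π)·2m₁/r³ along +x.
B₁ = 2(10⁻⁷)(0.330)/(0.227)³ = 5.642×10⁻⁶ T.
τ = m₂ B₁ sinθ.
τ = (0.0341)(5.642×10⁻⁶)·sin73° = 1.840×10⁻⁷ N·m.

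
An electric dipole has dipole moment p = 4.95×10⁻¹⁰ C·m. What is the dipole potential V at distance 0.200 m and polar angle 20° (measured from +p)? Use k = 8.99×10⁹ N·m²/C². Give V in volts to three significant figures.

V ≈ 105 V

The dipole potential is V = kp cosθ / r².
V = (8.99×10⁹)(4.95×10⁻¹⁰)·cos20° / (0.200)² = 104.5 V.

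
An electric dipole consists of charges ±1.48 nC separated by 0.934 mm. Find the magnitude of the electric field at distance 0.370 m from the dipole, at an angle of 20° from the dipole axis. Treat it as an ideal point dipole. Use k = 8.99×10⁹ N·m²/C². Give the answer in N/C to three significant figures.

Dipole moment p = qd = (1.48×10⁻⁹ C)(9.34×10⁻⁴ m) = 1.382×10⁻¹² C·m.
At angle θ the dipole field magnitude is E = (kp/r³)·√(1 + 3cos²θ).
kp/r³ = (8.99×10⁹)(1.382×10⁻¹²) / (0.370)³ = 0.2453 N/C.
√(1 + 3cos²20°) = √(1 + 3·0.8830) = √3.6491 ≈ 1.9103.
E ≈ 0.2453 × 1.910 = 0.4685 N/C.

E ≈ 0.469 N/C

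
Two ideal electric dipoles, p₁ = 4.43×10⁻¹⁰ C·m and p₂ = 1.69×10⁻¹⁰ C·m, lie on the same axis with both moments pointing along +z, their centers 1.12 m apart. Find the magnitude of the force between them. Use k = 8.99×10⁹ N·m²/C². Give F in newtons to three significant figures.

On-axis field of dipole 1 at distance r: E = 2kp₁/r³. Force on dipole 2 is F = p₂·dE/dr (gradient along axis).
dE/dr = −6kp₁/r⁴, so |F| = 6kp₁p₂/r⁴ (attractive for aligned moments).
F = 6(8.99×10⁹)(4.43×10⁻¹⁰)(1.69×10⁻¹⁰)/(1.12)⁴ = 2.566×10⁻⁹ N.

F ≈ 2.57×10⁻⁹ N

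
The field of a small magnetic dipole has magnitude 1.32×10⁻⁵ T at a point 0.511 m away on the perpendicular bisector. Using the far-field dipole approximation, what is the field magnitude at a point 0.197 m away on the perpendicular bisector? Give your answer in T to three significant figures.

B ≈ 2.30×10⁻⁴ T

Dipole fields scale as 1/r³ in the far field; the geometry is the same at both points.
B₂ = B₁ · (r₁/r₂)³ = 1.32×10⁻⁵ · (0.511/0.197)³.
(r₁/r₂)³ = (2.594)³ = 17.45.
B₂ ≈ 2.304×10⁻⁴ T.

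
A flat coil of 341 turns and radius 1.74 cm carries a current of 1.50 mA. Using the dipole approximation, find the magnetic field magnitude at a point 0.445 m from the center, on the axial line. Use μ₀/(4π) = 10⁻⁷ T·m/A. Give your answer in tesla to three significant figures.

B ≈ 1.10×10⁻⁹ T

m = NIA = NIπa² = 341·(0.00150)·π·(0.0174)² = 4.865×10⁻⁴ A·m².
On axis B = (μ₀/4π)·2m/r³.
B = 2·(10⁻⁷)·(4.865×10⁻⁴) / (0.445)³ = 1.104×10⁻⁹ T.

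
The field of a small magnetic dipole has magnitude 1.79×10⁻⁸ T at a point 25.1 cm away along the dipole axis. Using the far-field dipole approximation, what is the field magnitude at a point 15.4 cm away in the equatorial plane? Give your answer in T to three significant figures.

B ≈ 3.88×10⁻⁸ T

Dipole fields scale as 1/r³ in the far field.
The axial field is twice the equatorial field at the same r, so the geometry factor is 1/2.
B₂ = B₁ · (1/2) · (r₁/r₂)³ = 1.79×10⁻⁸ · 0.5 · (25.1/15.4)³.
(r₁/r₂)³ = (1.63)³ = 4.33.
B₂ ≈ 3.875×10⁻⁸ T.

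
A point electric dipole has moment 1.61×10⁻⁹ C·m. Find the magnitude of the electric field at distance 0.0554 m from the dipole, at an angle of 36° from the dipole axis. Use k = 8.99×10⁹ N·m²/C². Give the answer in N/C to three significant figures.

E ≈ 1.47×10⁵ N/C

At angle θ the dipole field magnitude is E = (kp/r³)·√(1 + 3cos²θ).
kp/r³ = (8.99×10⁹)(1.61×10⁻⁹) / (0.0554)³ = 8.512×10⁴ N/C.
√(1 + 3cos²36°) = √(1 + 3·0.6545) = √2.9635 ≈ 1.7215.
E ≈ 8.512×10⁴ × 1.721 = 1.465×10⁵ N/C.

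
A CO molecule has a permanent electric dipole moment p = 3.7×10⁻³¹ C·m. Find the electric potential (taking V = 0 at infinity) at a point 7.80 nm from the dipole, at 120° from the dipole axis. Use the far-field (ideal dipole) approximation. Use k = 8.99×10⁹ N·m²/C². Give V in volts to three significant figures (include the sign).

V ≈ -2.73×10⁻⁵ V

The dipole potential is V = kp cosθ / r².
V = (8.99×10⁹)(3.70×10⁻³¹)·cos120° / (7.80×10⁻⁹)² = -2.734×10⁻⁵ V.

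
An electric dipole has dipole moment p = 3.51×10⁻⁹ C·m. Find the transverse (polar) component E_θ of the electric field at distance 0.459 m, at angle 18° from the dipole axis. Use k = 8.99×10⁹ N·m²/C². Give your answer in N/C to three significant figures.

For a dipole, E_θ = (kp sinθ)/r³.
kp/r³ = (8.99×10⁹)(3.51×10⁻⁹)/(0.459)³ = 326.3 N/C.
E_θ = 326.3·sin18° = 100.8 N/C.

E_θ ≈ 101 N/C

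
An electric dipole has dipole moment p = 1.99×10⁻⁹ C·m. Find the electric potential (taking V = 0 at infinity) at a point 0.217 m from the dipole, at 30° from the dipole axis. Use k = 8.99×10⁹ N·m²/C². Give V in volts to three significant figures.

The dipole potential is V = kp cosθ / r².
V = (8.99×10⁹)(1.99×10⁻⁹)·cos30° / (0.217)² = 329.0 V.

V ≈ 329 V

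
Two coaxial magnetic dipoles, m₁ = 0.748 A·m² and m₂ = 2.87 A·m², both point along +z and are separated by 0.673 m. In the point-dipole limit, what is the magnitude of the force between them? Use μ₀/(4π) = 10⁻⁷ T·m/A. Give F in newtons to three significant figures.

F ≈ 6.28×10⁻⁶ N

On-axis B of dipole 1: B = (μ₀/4π)·2m₁/r³. Force on dipole 2: F = m₂·dB/dr.
dB/dr = −(μ₀/4π)·6m₁/r⁴, so |F| = (μ₀/4π)·6m₁m₂/r⁴.
F = 6(10⁻⁷)(0.748)(2.87)/(0.673)⁴ = 6.279×10⁻⁶ N.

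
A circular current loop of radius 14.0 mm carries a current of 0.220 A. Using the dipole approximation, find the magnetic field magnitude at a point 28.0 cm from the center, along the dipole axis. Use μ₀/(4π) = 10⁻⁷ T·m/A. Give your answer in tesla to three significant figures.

B ≈ 1.23×10⁻⁹ T

Magnetic moment m = IA = Iπa² = (0.220)·π·(0.0140)² = 1.355×10⁻⁴ A·m².
On axis B = (μ₀/4π)·2m/r³.
B = 2·(10⁻⁷)·(1.355×10⁻⁴) / (0.280)³ = 1.235×10⁻⁹ T.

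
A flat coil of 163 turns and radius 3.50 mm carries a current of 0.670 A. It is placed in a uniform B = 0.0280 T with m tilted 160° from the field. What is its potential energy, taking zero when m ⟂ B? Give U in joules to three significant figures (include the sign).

U ≈ 1.11×10⁻⁴ J

m = NIA = NIπa² = 163·(0.670)·π·(0.00350)² = 0.004203 A·m².
U = −m·B = −mB cosθ.
U = −(0.004203)(0.0280)·cos160° = 1.106×10⁻⁴ J.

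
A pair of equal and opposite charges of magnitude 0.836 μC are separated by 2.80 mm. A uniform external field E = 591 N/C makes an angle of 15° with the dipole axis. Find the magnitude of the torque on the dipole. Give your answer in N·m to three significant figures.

Dipole moment p = qd = (8.36×10⁻⁷ C)(0.00280 m) = 2.341×10⁻⁹ C·m.
Torque on an electric dipole: τ = pE sinθ.
τ = (2.341×10⁻⁹)(591)·sin15° = 3.581×10⁻⁷ N·m.

τ ≈ 3.58×10⁻⁷ N·m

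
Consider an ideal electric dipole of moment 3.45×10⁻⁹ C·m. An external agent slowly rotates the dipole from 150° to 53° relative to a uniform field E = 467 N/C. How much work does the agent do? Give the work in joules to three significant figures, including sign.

W_ext = ΔU = U(θ₂) − U(θ₁) = −pE cosθ₂ − (−pE cosθ₁) = pE(cosθ₁ − cosθ₂).
W = (3.45×10⁻⁹)(467)·(cos150° − cos53°) = (1.611×10⁻⁶)·(-1.4678) = -2.365×10⁻⁶ J.

W ≈ -2.36×10⁻⁶ J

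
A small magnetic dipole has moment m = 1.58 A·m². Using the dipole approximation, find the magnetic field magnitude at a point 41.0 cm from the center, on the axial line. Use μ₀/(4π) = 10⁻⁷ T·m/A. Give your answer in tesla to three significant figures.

B ≈ 4.58×10⁻⁶ T

On axis B = (μ₀/4π)·2m/r³.
B = 2·(10⁻⁷)·(1.58) / (0.410)³ = 4.585×10⁻⁶ T.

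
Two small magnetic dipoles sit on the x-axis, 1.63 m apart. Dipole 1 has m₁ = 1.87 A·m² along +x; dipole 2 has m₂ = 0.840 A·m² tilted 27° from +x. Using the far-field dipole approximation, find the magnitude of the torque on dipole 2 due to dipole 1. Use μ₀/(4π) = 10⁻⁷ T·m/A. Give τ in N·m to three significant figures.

τ ≈ 3.29×10⁻⁸ N·m

Dipole B is on the axis of dipole A, so B₁ there is axial: B₁ = (μ₀/4π)·2m₁/r³ along +x.
B₁ = 2(10⁻⁷)(1.87)/(1.63)³ = 8.636×10⁻⁸ T.
τ = m₂ B₁ sinθ.
τ = (0.840)(8.636×10⁻⁸)·sin27° = 3.293×10⁻⁸ N·m.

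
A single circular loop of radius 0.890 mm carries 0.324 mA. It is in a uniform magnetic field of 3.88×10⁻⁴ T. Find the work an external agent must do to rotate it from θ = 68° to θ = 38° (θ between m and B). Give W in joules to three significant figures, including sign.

W ≈ -1.29×10⁻¹³ J

Magnetic moment m = IA = Iπa² = (3.24×10⁻⁴)·π·(8.90×10⁻⁴)² = 8.063×10⁻¹⁰ A·m².
W_ext = ΔU = −mB cosθ₂ + mB cosθ₁ = mB(cosθ₁ − cosθ₂).
W = (8.063×10⁻¹⁰)(3.88×10⁻⁴)·(cos68° − cos38°) = (3.128×10⁻¹³)·(-0.4134) = -1.293×10⁻¹³ J.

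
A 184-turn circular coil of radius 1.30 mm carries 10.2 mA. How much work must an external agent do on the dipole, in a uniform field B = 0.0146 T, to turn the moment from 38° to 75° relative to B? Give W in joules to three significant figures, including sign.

W ≈ 7.70×10⁻⁸ J

m = NIA = NIπa² = 184·(0.0102)·π·(0.00130)² = 9.964×10⁻⁶ A·m².
W_ext = ΔU = −mB cosθ₂ + mB cosθ₁ = mB(cosθ₁ − cosθ₂).
W = (9.964×10⁻⁶)(0.0146)·(cos38° − cos75°) = (1.455×10⁻⁷)·(+0.5292) = 7.698×10⁻⁸ J.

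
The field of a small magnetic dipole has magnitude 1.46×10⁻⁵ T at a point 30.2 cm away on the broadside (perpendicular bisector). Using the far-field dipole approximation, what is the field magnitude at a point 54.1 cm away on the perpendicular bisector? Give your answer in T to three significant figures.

Dipole fields scale as 1/r³ in the far field; the geometry is the same at both points.
B₂ = B₁ · (r₁/r₂)³ = 1.46×10⁻⁵ · (30.2/54.1)³.
(r₁/r₂)³ = (0.5582)³ = 0.174.
B₂ ≈ 2.540×10⁻⁶ T.

B ≈ 2.54×10⁻⁶ T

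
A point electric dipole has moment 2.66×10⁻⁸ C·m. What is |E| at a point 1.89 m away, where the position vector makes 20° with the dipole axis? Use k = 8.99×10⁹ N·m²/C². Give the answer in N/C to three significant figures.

At angle θ the dipole field magnitude is E = (kp/r³)·√(1 + 3cos²θ).
kp/r³ = (8.99×10⁹)(2.66×10⁻⁸) / (1.89)³ = 35.42 N/C.
√(1 + 3cos²20°) = √(1 + 3·0.8830) = √3.6491 ≈ 1.9103.
E ≈ 35.42 × 1.910 = 67.66 N/C.

E ≈ 67.7 N/C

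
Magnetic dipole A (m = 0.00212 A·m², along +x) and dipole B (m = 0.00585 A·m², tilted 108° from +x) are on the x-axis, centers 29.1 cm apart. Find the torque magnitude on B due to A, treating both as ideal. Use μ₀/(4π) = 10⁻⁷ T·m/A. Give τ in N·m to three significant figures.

τ ≈ 9.57×10⁻¹¹ N·m

Dipole B is on the axis of dipole A, so B₁ there is axial: B₁ = (μ₀/4π)·2m₁/r³ along +x.
B₁ = 2(10⁻⁷)(0.00212)/(0.291)³ = 1.721×10⁻⁸ T.
τ = m₂ B₁ sinθ.
τ = (0.00585)(1.721×10⁻⁸)·sin108° = 9.573×10⁻¹¹ N·m.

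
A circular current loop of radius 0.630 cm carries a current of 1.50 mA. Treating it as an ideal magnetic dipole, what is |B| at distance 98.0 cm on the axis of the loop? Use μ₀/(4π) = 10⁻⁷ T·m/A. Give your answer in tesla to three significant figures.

Magnetic moment m = IA = Iπa² = (0.00150)·π·(0.00630)² = 1.87×10⁻⁷ A·m².
On axis B = (μ₀/4π)·2m/r³.
B = 2·(10⁻⁷)·(1.87×10⁻⁷) / (0.980)³ = 3.974×10⁻¹⁴ T.

B ≈ 3.97×10⁻¹⁴ T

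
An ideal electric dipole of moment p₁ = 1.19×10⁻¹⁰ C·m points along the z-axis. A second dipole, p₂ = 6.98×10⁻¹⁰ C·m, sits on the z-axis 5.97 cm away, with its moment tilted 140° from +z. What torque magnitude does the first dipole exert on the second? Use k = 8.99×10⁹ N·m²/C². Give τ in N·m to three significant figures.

The second dipole sits on the axis of the first, so the field there is axial: E₁ = 2kp₁/r³ along +z.
E₁ = 2(8.99×10⁹)(1.19×10⁻¹⁰)/(0.0597)³ = 1.006×10⁴ N/C.
Torque on the second dipole: τ = p₂ E₁ sinθ.
τ = (6.98×10⁻¹⁰)(1.006×10⁴)·sin140° = 4.512×10⁻⁶ N·m.

τ ≈ 4.51×10⁻⁶ N·m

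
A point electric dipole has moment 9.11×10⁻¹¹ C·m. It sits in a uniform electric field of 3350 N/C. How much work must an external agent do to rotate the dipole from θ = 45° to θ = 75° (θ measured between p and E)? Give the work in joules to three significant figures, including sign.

W ≈ 1.37×10⁻⁷ J

W_ext = ΔU = U(θ₂) − U(θ₁) = −pE cosθ₂ − (−pE cosθ₁) = pE(cosθ₁ − cosθ₂).
W = (9.11×10⁻¹¹)(3350)·(cos45° − cos75°) = (3.052×10⁻⁷)·(+0.4483) = 1.368×10⁻⁷ J.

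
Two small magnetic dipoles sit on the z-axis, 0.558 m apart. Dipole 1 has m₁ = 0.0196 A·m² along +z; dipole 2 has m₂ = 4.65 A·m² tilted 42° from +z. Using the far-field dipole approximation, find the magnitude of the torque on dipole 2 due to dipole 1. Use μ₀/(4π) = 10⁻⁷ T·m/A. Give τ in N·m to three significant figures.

τ ≈ 7.02×10⁻⁸ N·m

Dipole B is on the axis of dipole A, so B₁ there is axial: B₁ = (μ₀/4π)·2m₁/r³ along +z.
B₁ = 2(10⁻⁷)(0.0196)/(0.558)³ = 2.256×10⁻⁸ T.
τ = m₂ B₁ sinθ.
τ = (4.65)(2.256×10⁻⁸)·sin42° = 7.020×10⁻⁸ N·m.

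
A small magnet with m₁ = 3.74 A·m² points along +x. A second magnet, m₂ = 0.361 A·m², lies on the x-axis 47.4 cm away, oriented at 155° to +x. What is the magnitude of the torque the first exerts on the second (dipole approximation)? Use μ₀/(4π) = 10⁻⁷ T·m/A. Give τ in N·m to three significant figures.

τ ≈ 1.07×10⁻⁶ N·m

Dipole B is on the axis of dipole A, so B₁ there is axial: B₁ = (μ₀/4π)·2m₁/r³ along +x.
B₁ = 2(10⁻⁷)(3.74)/(0.474)³ = 7.024×10⁻⁶ T.
τ = m₂ B₁ sinθ.
τ = (0.361)(7.024×10⁻⁶)·sin155° = 1.072×10⁻⁶ N·m.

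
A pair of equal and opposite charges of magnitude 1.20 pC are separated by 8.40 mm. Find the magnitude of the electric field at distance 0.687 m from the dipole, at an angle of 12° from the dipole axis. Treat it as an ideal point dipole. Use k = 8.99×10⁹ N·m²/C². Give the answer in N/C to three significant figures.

E ≈ 5.50×10⁻⁴ N/C

Dipole moment p = qd = (1.20×10⁻¹² C)(0.00840 m) = 1.008×10⁻¹⁴ C·m.
At angle θ the dipole field magnitude is E = (kp/r³)·√(1 + 3cos²θ).
kp/r³ = (8.99×10⁹)(1.008×10⁻¹⁴) / (0.687)³ = 2.795×10⁻⁴ N/C.
√(1 + 3cos²12°) = √(1 + 3·0.9568) = √3.8703 ≈ 1.9673.
E ≈ 2.795×10⁻⁴ × 1.967 = 5.498×10⁻⁴ N/C.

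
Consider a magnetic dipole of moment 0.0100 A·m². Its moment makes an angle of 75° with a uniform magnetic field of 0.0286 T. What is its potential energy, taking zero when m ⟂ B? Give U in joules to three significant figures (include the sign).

U ≈ -7.40×10⁻⁵ J

U = −m·B = −mB cosθ.
U = −(0.0100)(0.0286)·cos75° = -7.402×10⁻⁵ J.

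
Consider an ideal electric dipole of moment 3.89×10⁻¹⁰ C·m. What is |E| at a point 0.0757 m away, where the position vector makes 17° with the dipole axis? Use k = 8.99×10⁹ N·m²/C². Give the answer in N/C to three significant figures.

E ≈ 1.56×10⁴ N/C

At angle θ the dipole field magnitude is E = (kp/r³)·√(1 + 3cos²θ).
kp/r³ = (8.99×10⁹)(3.89×10⁻¹⁰) / (0.0757)³ = 8062 N/C.
√(1 + 3cos²17°) = √(1 + 3·0.9145) = √3.7436 ≈ 1.9348.
E ≈ 8062 × 1.935 = 1.560×10⁴ N/C.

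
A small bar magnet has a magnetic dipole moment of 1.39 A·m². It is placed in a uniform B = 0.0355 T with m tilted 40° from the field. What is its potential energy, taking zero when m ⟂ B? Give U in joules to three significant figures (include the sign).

U = −m·B = −mB cosθ.
U = −(1.39)(0.0355)·cos40° = -0.03780 J.

U ≈ -0.0378 J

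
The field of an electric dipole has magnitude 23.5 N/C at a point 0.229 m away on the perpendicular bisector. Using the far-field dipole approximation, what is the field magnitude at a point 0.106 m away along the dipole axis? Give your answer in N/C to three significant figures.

Dipole fields scale as 1/r³ in the far field.
The axial field is twice the equatorial field at the same r, so the geometry factor is 2/1.
E₂ = E₁ · (2/1) · (r₁/r₂)³ = 23.5 · 2 · (0.229/0.106)³.
(r₁/r₂)³ = (2.16)³ = 10.08.
E₂ ≈ 473.9 N/C.

E ≈ 474 N/C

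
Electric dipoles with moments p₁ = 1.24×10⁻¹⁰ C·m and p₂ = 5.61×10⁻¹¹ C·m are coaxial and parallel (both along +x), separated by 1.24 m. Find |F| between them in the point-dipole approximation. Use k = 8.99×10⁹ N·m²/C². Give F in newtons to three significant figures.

On-axis field of dipole 1 at distance r: E = 2kp₁/r³. Force on dipole 2 is F = p₂·dE/dr (gradient along axis).
dE/dr = −6kp₁/r⁴, so |F| = 6kp₁p₂/r⁴ (attractive for aligned moments).
F = 6(8.99×10⁹)(1.24×10⁻¹⁰)(5.61×10⁻¹¹)/(1.24)⁴ = 1.587×10⁻¹⁰ N.

F ≈ 1.59×10⁻¹⁰ N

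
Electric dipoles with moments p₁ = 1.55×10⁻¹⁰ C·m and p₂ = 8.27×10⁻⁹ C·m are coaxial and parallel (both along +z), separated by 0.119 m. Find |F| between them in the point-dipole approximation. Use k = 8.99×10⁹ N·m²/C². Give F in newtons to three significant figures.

F ≈ 3.45×10⁻⁴ N

On-axis field of dipole 1 at distance r: E = 2kp₁/r³. Force on dipole 2 is F = p₂·dE/dr (gradient along axis).
dE/dr = −6kp₁/r⁴, so |F| = 6kp₁p₂/r⁴ (attractive for aligned moments).
F = 6(8.99×10⁹)(1.55×10⁻¹⁰)(8.27×10⁻⁹)/(0.119)⁴ = 3.448×10⁻⁴ N.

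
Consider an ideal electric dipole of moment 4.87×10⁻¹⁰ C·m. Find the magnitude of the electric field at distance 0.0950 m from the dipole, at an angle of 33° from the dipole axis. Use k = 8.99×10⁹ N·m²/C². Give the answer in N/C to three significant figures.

E ≈ 9010 N/C

At angle θ the dipole field magnitude is E = (kp/r³)·√(1 + 3cos²θ).
kp/r³ = (8.99×10⁹)(4.87×10⁻¹⁰) / (0.0950)³ = 5106 N/C.
√(1 + 3cos²33°) = √(1 + 3·0.7034) = √3.1101 ≈ 1.7635.
E ≈ 5106 × 1.764 = 9005 N/C.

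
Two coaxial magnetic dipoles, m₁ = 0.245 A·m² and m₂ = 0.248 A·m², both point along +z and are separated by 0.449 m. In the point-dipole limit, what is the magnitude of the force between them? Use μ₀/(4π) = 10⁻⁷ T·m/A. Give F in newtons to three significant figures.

On-axis B of dipole 1: B = (μ₀/4π)·2m₁/r³. Force on dipole 2: F = m₂·dB/dr.
dB/dr = −(μ₀/4π)·6m₁/r⁴, so |F| = (μ₀/4π)·6m₁m₂/r⁴.
F = 6(10⁻⁷)(0.245)(0.248)/(0.449)⁴ = 8.970×10⁻⁷ N.

F ≈ 8.97×10⁻⁷ N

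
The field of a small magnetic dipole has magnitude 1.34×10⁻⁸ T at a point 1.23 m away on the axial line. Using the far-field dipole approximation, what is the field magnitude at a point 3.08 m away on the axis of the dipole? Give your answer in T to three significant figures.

B ≈ 8.53×10⁻¹⁰ T

Dipole fields scale as 1/r³ in the far field; the geometry is the same at both points.
B₂ = B₁ · (r₁/r₂)³ = 1.34×10⁻⁸ · (1.23/3.08)³.
(r₁/r₂)³ = (0.3994)³ = 0.06369.
B₂ ≈ 8.534×10⁻¹⁰ T.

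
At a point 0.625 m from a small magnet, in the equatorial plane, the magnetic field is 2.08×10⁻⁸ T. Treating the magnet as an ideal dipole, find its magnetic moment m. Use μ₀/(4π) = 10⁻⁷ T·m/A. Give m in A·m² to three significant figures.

m ≈ 0.0508 A·m²

In the equatorial plane B = (μ₀/4π)·m/r³, so m = Br³·4π/(μ₀).
m = (2.08×10⁻⁸)·(0.625)³ / (10⁻⁷) = 0.05078 A·m².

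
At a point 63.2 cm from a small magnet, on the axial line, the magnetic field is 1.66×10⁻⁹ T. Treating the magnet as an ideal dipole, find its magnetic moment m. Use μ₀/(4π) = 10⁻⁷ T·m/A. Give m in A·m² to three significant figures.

m ≈ 0.00210 A·m²

On axis B = (μ₀/4π)·2m/r³, so m = Br³·4π/(μ₀·2).
m = (1.66×10⁻⁹)·(0.632)³ / (2·10⁻⁷) = 0.002095 A·m².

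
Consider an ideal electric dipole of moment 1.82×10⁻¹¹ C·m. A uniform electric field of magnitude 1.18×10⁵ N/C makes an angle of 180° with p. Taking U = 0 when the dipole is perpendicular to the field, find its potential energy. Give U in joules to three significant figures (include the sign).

U ≈ 2.15×10⁻⁶ J

U = −p·E = −pE cosθ.
U = −(1.82×10⁻¹¹)(1.18×10⁵)·cos180° = 2.148×10⁻⁶ J.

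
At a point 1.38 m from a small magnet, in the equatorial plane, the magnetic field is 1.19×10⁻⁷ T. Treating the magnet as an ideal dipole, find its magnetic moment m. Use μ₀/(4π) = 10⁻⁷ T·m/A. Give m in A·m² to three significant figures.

In the equatorial plane B = (μ₀/4π)·m/r³, so m = Br³·4π/(μ₀).
m = (1.19×10⁻⁷)·(1.38)³ / (10⁻⁷) = 3.127 A·m².

m ≈ 3.13 A·m²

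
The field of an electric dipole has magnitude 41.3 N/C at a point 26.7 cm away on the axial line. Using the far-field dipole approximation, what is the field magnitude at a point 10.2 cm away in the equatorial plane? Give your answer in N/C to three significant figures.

E ≈ 370 N/C

Dipole fields scale as 1/r³ in the far field.
The axial field is twice the equatorial field at the same r, so the geometry factor is 1/2.
E₂ = E₁ · (1/2) · (r₁/r₂)³ = 41.3 · 0.5 · (26.7/10.2)³.
(r₁/r₂)³ = (2.618)³ = 17.94.
E₂ ≈ 370.4 N/C.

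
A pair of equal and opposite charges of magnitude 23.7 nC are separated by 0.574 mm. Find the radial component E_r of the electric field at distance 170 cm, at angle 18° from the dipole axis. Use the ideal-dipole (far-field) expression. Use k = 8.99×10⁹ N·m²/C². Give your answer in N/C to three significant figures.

E_r ≈ 0.0473 N/C

Dipole moment p = qd = (2.37×10⁻⁸ C)(5.74×10⁻⁴ m) = 1.36×10⁻¹¹ C·m.
For a dipole, E_r = (2kp cosθ)/r³.
kp/r³ = (8.99×10⁹)(1.36×10⁻¹¹)/(1.70)³ = 0.02489 N/C.
E_r = 2·0.02489·cos18° = 0.04734 N/C.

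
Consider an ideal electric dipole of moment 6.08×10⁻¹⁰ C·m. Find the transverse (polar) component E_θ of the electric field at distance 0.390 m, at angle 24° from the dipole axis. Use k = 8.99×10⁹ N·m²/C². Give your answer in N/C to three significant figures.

E_θ ≈ 37.5 N/C

For a dipole, E_θ = (kp sinθ)/r³.
kp/r³ = (8.99×10⁹)(6.08×10⁻¹⁰)/(0.390)³ = 92.14 N/C.
E_θ = 92.14·sin24° = 37.48 N/C.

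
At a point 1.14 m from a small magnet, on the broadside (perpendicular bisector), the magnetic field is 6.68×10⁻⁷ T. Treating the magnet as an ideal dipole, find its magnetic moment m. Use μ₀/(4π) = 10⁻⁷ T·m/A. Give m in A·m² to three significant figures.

m ≈ 9.90 A·m²

In the equatorial plane B = (μ₀/4π)·m/r³, so m = Br³·4π/(μ₀).
m = (6.68×10⁻⁷)·(1.14)³ / (10⁻⁷) = 9.897 A·m².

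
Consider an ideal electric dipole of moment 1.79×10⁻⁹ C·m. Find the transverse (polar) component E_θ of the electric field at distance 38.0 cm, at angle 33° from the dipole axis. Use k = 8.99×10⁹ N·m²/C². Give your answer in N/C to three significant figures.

For a dipole, E_θ = (kp sinθ)/r³.
kp/r³ = (8.99×10⁹)(1.79×10⁻⁹)/(0.380)³ = 293.3 N/C.
E_θ = 293.3·sin33° = 159.7 N/C.

E_θ ≈ 160 N/C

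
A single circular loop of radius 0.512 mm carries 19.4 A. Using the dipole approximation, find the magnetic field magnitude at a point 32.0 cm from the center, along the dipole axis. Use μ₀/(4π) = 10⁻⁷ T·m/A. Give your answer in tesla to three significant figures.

B ≈ 9.75×10⁻¹¹ T

Magnetic moment m = IA = Iπa² = (19.4)·π·(5.12×10⁻⁴)² = 1.598×10⁻⁵ A·m².
On axis B = (μ₀/4π)·2m/r³.
B = 2·(10⁻⁷)·(1.598×10⁻⁵) / (0.320)³ = 9.753×10⁻¹¹ T.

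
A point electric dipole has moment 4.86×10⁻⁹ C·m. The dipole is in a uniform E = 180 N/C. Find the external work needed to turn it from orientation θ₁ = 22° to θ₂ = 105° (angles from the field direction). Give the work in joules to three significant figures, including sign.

W_ext = ΔU = U(θ₂) − U(θ₁) = −pE cosθ₂ − (−pE cosθ₁) = pE(cosθ₁ − cosθ₂).
W = (4.86×10⁻⁹)(180)·(cos22° − cos105°) = (8.748×10⁻⁷)·(+1.1860) = 1.038×10⁻⁶ J.

W ≈ 1.04×10⁻⁶ J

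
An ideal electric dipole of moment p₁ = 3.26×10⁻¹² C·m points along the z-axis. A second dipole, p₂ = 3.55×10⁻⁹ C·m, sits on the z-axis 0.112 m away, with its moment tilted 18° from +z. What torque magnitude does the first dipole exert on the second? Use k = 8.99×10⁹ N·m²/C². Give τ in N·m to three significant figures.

τ ≈ 4.58×10⁻⁸ N·m

The second dipole sits on the axis of the first, so the field there is axial: E₁ = 2kp₁/r³ along +z.
E₁ = 2(8.99×10⁹)(3.26×10⁻¹²)/(0.112)³ = 41.72 N/C.
Torque on the second dipole: τ = p₂ E₁ sinθ.
τ = (3.55×10⁻⁹)(41.72)·sin18° = 4.577×10⁻⁸ N·m.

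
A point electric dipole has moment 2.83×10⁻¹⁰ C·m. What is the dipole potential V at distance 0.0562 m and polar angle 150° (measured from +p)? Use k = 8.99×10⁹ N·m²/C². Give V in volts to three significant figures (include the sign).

V ≈ -698 V

The dipole potential is V = kp cosθ / r².
V = (8.99×10⁹)(2.83×10⁻¹⁰)·cos150° / (0.0562)² = -697.6 V.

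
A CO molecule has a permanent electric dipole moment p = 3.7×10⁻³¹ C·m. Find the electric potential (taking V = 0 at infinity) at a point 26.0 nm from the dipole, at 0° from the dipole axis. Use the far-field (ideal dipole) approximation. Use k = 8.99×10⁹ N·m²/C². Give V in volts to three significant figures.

V ≈ 4.92×10⁻⁶ V

The dipole potential is V = kp cosθ / r².
V = (8.99×10⁹)(3.70×10⁻³¹)·cos0° / (2.60×10⁻⁸)² = 4.921×10⁻⁶ V.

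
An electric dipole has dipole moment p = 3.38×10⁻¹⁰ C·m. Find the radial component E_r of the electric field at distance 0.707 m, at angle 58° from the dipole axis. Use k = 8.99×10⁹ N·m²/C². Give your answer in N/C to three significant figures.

E_r ≈ 9.11 N/C

For a dipole, E_r = (2kp cosθ)/r³.
kp/r³ = (8.99×10⁹)(3.38×10⁻¹⁰)/(0.707)³ = 8.598 N/C.
E_r = 2·8.598·cos58° = 9.113 N/C.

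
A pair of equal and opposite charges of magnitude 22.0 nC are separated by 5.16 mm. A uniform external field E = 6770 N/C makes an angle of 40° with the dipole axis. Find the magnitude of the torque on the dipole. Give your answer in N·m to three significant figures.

τ ≈ 4.94×10⁻⁷ N·m

Dipole moment p = qd = (2.20×10⁻⁸ C)(0.00516 m) = 1.135×10⁻¹⁰ C·m.
Torque on an electric dipole: τ = pE sinθ.
τ = (1.135×10⁻¹⁰)(6770)·sin40° = 4.939×10⁻⁷ N·m.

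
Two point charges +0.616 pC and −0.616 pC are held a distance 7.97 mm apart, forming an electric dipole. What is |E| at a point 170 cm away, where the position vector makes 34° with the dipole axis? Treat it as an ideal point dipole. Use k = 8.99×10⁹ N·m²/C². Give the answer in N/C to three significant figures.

Dipole moment p = qd = (6.16×10⁻¹³ C)(0.00797 m) = 4.91×10⁻¹⁵ C·m.
At angle θ the dipole field magnitude is E = (kp/r³)·√(1 + 3cos²θ).
kp/r³ = (8.99×10⁹)(4.91×10⁻¹⁵) / (1.70)³ = 8.985×10⁻⁶ N/C.
√(1 + 3cos²34°) = √(1 + 3·0.6873) = √3.0619 ≈ 1.7498.
E ≈ 8.985×10⁻⁶ × 1.750 = 1.572×10⁻⁵ N/C.

E ≈ 1.57×10⁻⁵ N/C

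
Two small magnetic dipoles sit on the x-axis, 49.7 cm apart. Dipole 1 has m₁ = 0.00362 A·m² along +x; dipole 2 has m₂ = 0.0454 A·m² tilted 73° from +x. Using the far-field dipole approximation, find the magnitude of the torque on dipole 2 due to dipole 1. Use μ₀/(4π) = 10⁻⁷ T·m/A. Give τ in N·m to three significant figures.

Dipole B is on the axis of dipole A, so B₁ there is axial: B₁ = (μ₀/4π)·2m₁/r³ along +x.
B₁ = 2(10⁻⁷)(0.00362)/(0.497)³ = 5.898×10⁻⁹ T.
τ = m₂ B₁ sinθ.
τ = (0.0454)(5.898×10⁻⁹)·sin73° = 2.560×10⁻¹⁰ N·m.

τ ≈ 2.56×10⁻¹⁰ N·m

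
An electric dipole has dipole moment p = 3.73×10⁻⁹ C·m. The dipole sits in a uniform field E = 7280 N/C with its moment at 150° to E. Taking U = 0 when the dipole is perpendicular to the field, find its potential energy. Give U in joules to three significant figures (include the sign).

U = −p·E = −pE cosθ.
U = −(3.73×10⁻⁹)(7280)·cos150° = 2.352×10⁻⁵ J.

U ≈ 2.35×10⁻⁵ J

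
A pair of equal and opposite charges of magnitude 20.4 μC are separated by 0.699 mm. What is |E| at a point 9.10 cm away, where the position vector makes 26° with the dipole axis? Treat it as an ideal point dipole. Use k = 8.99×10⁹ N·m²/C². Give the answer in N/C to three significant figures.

Dipole moment p = qd = (2.04×10⁻⁵ C)(6.99×10⁻⁴ m) = 1.426×10⁻⁸ C·m.
At angle θ the dipole field magnitude is E = (kp/r³)·√(1 + 3cos²θ).
kp/r³ = (8.99×10⁹)(1.426×10⁻⁸) / (0.0910)³ = 1.701×10⁵ N/C.
√(1 + 3cos²26°) = √(1 + 3·0.8078) = √3.4235 ≈ 1.8503.
E ≈ 1.701×10⁵ × 1.850 = 3.148×10⁵ N/C.

E ≈ 3.15×10⁵ N/C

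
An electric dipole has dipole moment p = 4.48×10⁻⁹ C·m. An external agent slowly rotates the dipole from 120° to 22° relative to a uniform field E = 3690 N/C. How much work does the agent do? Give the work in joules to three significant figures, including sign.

W ≈ -2.36×10⁻⁵ J

W_ext = ΔU = U(θ₂) − U(θ₁) = −pE cosθ₂ − (−pE cosθ₁) = pE(cosθ₁ − cosθ₂).
W = (4.48×10⁻⁹)(3690)·(cos120° − cos22°) = (1.653×10⁻⁵)·(-1.4272) = -2.359×10⁻⁵ J.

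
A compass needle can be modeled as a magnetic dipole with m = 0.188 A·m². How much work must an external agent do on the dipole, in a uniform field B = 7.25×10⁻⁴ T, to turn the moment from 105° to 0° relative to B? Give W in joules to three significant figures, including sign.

W ≈ -1.72×10⁻⁴ J

W_ext = ΔU = −mB cosθ₂ + mB cosθ₁ = mB(cosθ₁ − cosθ₂).
W = (0.188)(7.25×10⁻⁴)·(cos105° − cos0°) = (1.363×10⁻⁴)·(-1.2588) = -1.716×10⁻⁴ J.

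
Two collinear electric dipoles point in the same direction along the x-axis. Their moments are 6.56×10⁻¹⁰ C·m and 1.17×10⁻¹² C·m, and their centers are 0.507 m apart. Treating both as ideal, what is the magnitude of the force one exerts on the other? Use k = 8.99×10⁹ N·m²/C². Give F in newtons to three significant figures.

F ≈ 6.27×10⁻¹⁰ N

On-axis field of dipole 1 at distance r: E = 2kp₁/r³. Force on dipole 2 is F = p₂·dE/dr (gradient along axis).
dE/dr = −6kp₁/r⁴, so |F| = 6kp₁p₂/r⁴ (attractive for aligned moments).
F = 6(8.99×10⁹)(6.56×10⁻¹⁰)(1.17×10⁻¹²)/(0.507)⁴ = 6.266×10⁻¹⁰ N.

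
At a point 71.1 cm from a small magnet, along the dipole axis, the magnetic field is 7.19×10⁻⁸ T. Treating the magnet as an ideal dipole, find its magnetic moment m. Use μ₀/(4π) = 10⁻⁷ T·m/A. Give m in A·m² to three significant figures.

On axis B = (μ₀/4π)·2m/r³, so m = Br³·4π/(μ₀·2).
m = (7.19×10⁻⁸)·(0.711)³ / (2·10⁻⁷) = 0.1292 A·m².

m ≈ 0.129 A·m²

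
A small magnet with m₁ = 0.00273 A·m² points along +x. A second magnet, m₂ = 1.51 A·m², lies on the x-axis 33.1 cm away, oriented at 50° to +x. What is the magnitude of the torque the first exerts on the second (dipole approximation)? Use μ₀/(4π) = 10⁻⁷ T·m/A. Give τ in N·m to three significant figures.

Dipole B is on the axis of dipole A, so B₁ there is axial: B₁ = (μ₀/4π)·2m₁/r³ along +x.
B₁ = 2(10⁻⁷)(0.00273)/(0.331)³ = 1.506×10⁻⁸ T.
τ = m₂ B₁ sinθ.
τ = (1.51)(1.506×10⁻⁸)·sin50° = 1.742×10⁻⁸ N·m.

τ ≈ 1.74×10⁻⁸ N·m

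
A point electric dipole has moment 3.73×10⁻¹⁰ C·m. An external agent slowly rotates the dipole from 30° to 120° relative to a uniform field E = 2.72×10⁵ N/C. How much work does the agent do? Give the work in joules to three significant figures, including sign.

W_ext = ΔU = U(θ₂) − U(θ₁) = −pE cosθ₂ − (−pE cosθ₁) = pE(cosθ₁ − cosθ₂).
W = (3.73×10⁻¹⁰)(2.72×10⁵)·(cos30° − cos120°) = (1.015×10⁻⁴)·(+1.3660) = 1.386×10⁻⁴ J.

W ≈ 1.39×10⁻⁴ J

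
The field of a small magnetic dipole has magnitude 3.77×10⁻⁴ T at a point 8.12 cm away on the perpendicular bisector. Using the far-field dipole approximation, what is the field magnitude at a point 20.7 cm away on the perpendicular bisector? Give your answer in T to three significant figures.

Dipole fields scale as 1/r³ in the far field; the geometry is the same at both points.
B₂ = B₁ · (r₁/r₂)³ = 3.77×10⁻⁴ · (8.12/20.7)³.
(r₁/r₂)³ = (0.3923)³ = 0.06036.
B₂ ≈ 2.276×10⁻⁵ T.

B ≈ 2.28×10⁻⁵ T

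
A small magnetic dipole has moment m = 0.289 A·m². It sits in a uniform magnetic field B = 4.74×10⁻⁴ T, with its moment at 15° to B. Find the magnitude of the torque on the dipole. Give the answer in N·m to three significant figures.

τ ≈ 3.55×10⁻⁵ N·m

Torque on a magnetic dipole: τ = mB sinθ.
τ = (0.289)(4.74×10⁻⁴)·sin15° = 3.545×10⁻⁵ N·m.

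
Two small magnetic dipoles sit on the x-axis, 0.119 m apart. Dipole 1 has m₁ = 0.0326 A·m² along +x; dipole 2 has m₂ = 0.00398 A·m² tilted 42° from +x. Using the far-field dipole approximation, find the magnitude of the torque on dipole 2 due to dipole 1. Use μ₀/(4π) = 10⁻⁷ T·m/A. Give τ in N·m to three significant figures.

Dipole B is on the axis of dipole A, so B₁ there is axial: B₁ = (μ₀/4π)·2m₁/r³ along +x.
B₁ = 2(10⁻⁷)(0.0326)/(0.119)³ = 3.869×10⁻⁶ T.
τ = m₂ B₁ sinθ.
τ = (0.00398)(3.869×10⁻⁶)·sin42° = 1.030×10⁻⁸ N·m.

τ ≈ 1.03×10⁻⁸ N·m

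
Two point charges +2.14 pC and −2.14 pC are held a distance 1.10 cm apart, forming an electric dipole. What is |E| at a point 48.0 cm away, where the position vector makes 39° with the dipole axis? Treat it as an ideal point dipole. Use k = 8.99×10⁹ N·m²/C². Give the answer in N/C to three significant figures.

E ≈ 0.00321 N/C

Dipole moment p = qd = (2.14×10⁻¹² C)(0.0110 m) = 2.354×10⁻¹⁴ C·m.
At angle θ the dipole field magnitude is E = (kp/r³)·√(1 + 3cos²θ).
kp/r³ = (8.99×10⁹)(2.354×10⁻¹⁴) / (0.480)³ = 0.001914 N/C.
√(1 + 3cos²39°) = √(1 + 3·0.6040) = √2.8119 ≈ 1.6769.
E ≈ 0.001914 × 1.677 = 0.003209 N/C.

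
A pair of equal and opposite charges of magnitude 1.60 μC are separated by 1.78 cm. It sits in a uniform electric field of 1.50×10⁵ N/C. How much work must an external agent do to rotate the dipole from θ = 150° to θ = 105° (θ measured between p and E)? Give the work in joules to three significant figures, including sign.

Dipole moment p = qd = (1.60×10⁻⁶ C)(0.0178 m) = 2.848×10⁻⁸ C·m.
W_ext = ΔU = U(θ₂) − U(θ₁) = −pE cosθ₂ − (−pE cosθ₁) = pE(cosθ₁ − cosθ₂).
W = (2.848×10⁻⁸)(1.50×10⁵)·(cos150° − cos105°) = (0.004272)·(-0.6072) = -0.002594 J.

W ≈ -0.00259 J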